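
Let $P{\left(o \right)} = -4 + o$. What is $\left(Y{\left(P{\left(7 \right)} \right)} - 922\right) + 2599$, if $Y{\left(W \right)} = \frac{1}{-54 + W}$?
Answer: $\frac{85526}{51} \approx 1677.0$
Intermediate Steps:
$\left(Y{\left(P{\left(7 \right)} \right)} - 922\right) + 2599 = \left(\frac{1}{-54 + \left(-4 + 7\right)} - 922\right) + 2599 = \left(\frac{1}{-54 + 3} - 922\right) + 2599 = \left(\frac{1}{-51} - 922\right) + 2599 = \left(- \frac{1}{51} - 922\right) + 2599 = - \frac{47023}{51} + 2599 = \frac{85526}{51}$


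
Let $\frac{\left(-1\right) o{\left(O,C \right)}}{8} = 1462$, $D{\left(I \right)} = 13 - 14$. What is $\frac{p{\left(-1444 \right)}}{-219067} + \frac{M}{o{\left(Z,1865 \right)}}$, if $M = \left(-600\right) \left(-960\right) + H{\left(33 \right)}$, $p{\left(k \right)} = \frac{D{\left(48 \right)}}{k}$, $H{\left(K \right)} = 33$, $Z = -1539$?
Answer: $- \frac{45554525460095}{924956955152} \approx -49.25$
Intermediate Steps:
$D{\left(I \right)} = -1$
$o{\left(O,C \right)} = -11696$ ($o{\left(O,C \right)} = \left(-8\right) 1462 = -11696$)
$p{\left(k \right)} = - \frac{1}{k}$
$M = 576033$ ($M = \left(-600\right) \left(-960\right) + 33 = 576000 + 33 = 576033$)
$\frac{p{\left(-1444 \right)}}{-219067} + \frac{M}{o{\left(Z,1865 \right)}} = \frac{\left(-1\right) \frac{1}{-1444}}{-219067} + \frac{576033}{-11696} = \left(-1\right) \left(- \frac{1}{1444}\right) \left(- \frac{1}{219067}\right) + 576033 \left(- \frac{1}{11696}\right) = \frac{1}{1444} \left(- \frac{1}{219067}\right) - \frac{576033}{11696} = - \frac{1}{316332748} - \frac{576033}{11696} = - \frac{45554525460095}{924956955152}$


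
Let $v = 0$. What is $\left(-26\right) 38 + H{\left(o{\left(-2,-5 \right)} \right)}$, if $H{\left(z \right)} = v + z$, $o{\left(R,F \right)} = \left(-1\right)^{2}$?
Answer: $-987$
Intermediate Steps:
$o{\left(R,F \right)} = 1$
$H{\left(z \right)} = z$ ($H{\left(z \right)} = 0 + z = z$)
$\left(-26\right) 38 + H{\left(o{\left(-2,-5 \right)} \right)} = \left(-26\right) 38 + 1 = -988 + 1 = -987$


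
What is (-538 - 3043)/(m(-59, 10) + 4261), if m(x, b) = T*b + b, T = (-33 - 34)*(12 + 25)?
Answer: 3581/20519 ≈ 0.17452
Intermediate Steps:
T = -2479 (T = -67*37 = -2479)
m(x, b) = -2478*b (m(x, b) = -2479*b + b = -2478*b)
(-538 - 3043)/(m(-59, 10) + 4261) = (-538 - 3043)/(-2478*10 + 4261) = -3581/(-24780 + 4261) = -3581/(-20519) = -3581*(-1/20519) = 3581/20519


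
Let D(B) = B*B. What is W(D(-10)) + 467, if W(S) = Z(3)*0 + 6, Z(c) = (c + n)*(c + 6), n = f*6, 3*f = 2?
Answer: 473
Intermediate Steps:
f = ⅔ (f = (⅓)*2 = ⅔ ≈ 0.66667)
n = 4 (n = (⅔)*6 = 4)
D(B) = B²
Z(c) = (4 + c)*(6 + c) (Z(c) = (c + 4)*(c + 6) = (4 + c)*(6 + c))
W(S) = 6 (W(S) = (24 + 3² + 10*3)*0 + 6 = (24 + 9 + 30)*0 + 6 = 63*0 + 6 = 0 + 6 = 6)
W(D(-10)) + 467 = 6 + 467 = 473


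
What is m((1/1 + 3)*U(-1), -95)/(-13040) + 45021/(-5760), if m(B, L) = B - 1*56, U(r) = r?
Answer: -2444701/312960 ≈ -7.8115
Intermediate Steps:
m(B, L) = -56 + B (m(B, L) = B - 56 = -56 + B)
m((1/1 + 3)*U(-1), -95)/(-13040) + 45021/(-5760) = (-56 + (1/1 + 3)*(-1))/(-13040) + 45021/(-5760) = (-56 + (1 + 3)*(-1))*(-1/13040) + 45021*(-1/5760) = (-56 + 4*(-1))*(-1/13040) - 15007/1920 = (-56 - 4)*(-1/13040) - 15007/1920 = -60*(-1/13040) - 15007/1920 = 3/652 - 15007/1920 = -2444701/312960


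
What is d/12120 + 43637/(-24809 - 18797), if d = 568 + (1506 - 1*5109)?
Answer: -66122465/52850472 ≈ -1.2511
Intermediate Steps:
d = -3035 (d = 568 + (1506 - 5109) = 568 - 3603 = -3035)
d/12120 + 43637/(-24809 - 18797) = -3035/12120 + 43637/(-24809 - 18797) = -3035*1/12120 + 43637/(-43606) = -607/2424 + 43637*(-1/43606) = -607/2424 - 43637/43606 = -66122465/52850472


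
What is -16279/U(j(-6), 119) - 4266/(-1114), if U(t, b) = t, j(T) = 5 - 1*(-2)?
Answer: -9052472/3899 ≈ -2321.7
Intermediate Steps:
j(T) = 7 (j(T) = 5 + 2 = 7)
-16279/U(j(-6), 119) - 4266/(-1114) = -16279/7 - 4266/(-1114) = -16279*⅐ - 4266*(-1/1114) = -16279/7 + 2133/557 = -9052472/3899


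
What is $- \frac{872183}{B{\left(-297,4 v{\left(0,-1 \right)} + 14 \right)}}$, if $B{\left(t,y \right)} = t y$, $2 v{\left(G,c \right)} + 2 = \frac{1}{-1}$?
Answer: $\frac{872183}{2376} \approx 367.08$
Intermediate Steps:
$v{\left(G,c \right)} = - \frac{3}{2}$ ($v{\left(G,c \right)} = -1 + \frac{1}{2 \left(-1\right)} = -1 + \frac{1}{2} \left(-1\right) = -1 - \frac{1}{2} = - \frac{3}{2}$)
$- \frac{872183}{B{\left(-297,4 v{\left(0,-1 \right)} + 14 \right)}} = - \frac{872183}{\left(-297\right) \left(4 \left(- \frac{3}{2}\right) + 14\right)} = - \frac{872183}{\left(-297\right) \left(-6 + 14\right)} = - \frac{872183}{\left(-297\right) 8} = - \frac{872183}{-2376} = \left(-872183\right) \left(- \frac{1}{2376}\right) = \frac{872183}{2376}$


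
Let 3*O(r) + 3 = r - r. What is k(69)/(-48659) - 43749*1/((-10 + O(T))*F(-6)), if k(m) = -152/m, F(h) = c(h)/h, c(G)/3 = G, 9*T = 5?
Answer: 2576947435/1943799 ≈ 1325.7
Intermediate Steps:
T = 5/9 (T = (⅑)*5 = 5/9 ≈ 0.55556)
c(G) = 3*G
F(h) = 3 (F(h) = (3*h)/h = 3)
O(r) = -1 (O(r) = -1 + (r - r)/3 = -1 + (⅓)*0 = -1 + 0 = -1)
k(69)/(-48659) - 43749*1/((-10 + O(T))*F(-6)) = -152/69/(-48659) - 43749*1/(3*(-10 - 1)) = -152*1/69*(-1/48659) - 43749/((-11*3)) = -152/69*(-1/48659) - 43749/(-33) = 8/176709 - 43749*(-1/33) = 8/176709 + 14583/11 = 2576947435/1943799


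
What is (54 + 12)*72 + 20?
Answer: 4772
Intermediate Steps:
(54 + 12)*72 + 20 = 66*72 + 20 = 4752 + 20 = 4772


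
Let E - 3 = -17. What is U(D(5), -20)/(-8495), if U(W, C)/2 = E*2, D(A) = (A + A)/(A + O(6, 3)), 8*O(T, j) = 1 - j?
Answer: 56/8495 ≈ 0.0065921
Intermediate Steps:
E = -14 (E = 3 - 17 = -14)
O(T, j) = ⅛ - j/8 (O(T, j) = (1 - j)/8 = ⅛ - j/8)
D(A) = 2*A/(-¼ + A) (D(A) = (A + A)/(A + (⅛ - ⅛*3)) = (2*A)/(A + (⅛ - 3/8)) = (2*A)/(A - ¼) = (2*A)/(-¼ + A) = 2*A/(-¼ + A))
U(W, C) = -56 (U(W, C) = 2*(-14*2) = 2*(-28) = -56)
U(D(5), -20)/(-8495) = -56/(-8495) = -56*(-1/8495) = 56/8495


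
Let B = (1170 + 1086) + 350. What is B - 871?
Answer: 1735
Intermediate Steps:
B = 2606 (B = 2256 + 350 = 2606)
B - 871 = 2606 - 871 = 1735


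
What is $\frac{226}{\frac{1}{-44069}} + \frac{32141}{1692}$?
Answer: $- \frac{16851600907}{1692} \approx -9.9596 \cdot 10^{6}$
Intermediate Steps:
$\frac{226}{\frac{1}{-44069}} + \frac{32141}{1692} = \frac{226}{- \frac{1}{44069}} + 32141 \cdot \frac{1}{1692} = 226 \left(-44069\right) + \frac{32141}{1692} = -9959594 + \frac{32141}{1692} = - \frac{16851600907}{1692}$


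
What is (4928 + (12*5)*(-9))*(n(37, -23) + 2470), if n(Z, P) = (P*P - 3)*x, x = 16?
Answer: 47767768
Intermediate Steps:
n(Z, P) = -48 + 16*P² (n(Z, P) = (P*P - 3)*16 = (P² - 3)*16 = (-3 + P²)*16 = -48 + 16*P²)
(4928 + (12*5)*(-9))*(n(37, -23) + 2470) = (4928 + (12*5)*(-9))*((-48 + 16*(-23)²) + 2470) = (4928 + 60*(-9))*((-48 + 16*529) + 2470) = (4928 - 540)*((-48 + 8464) + 2470) = 4388*(8416 + 2470) = 4388*10886 = 47767768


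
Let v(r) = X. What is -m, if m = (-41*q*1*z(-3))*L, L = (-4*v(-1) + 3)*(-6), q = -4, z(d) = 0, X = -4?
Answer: 0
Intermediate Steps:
v(r) = -4
L = -114 (L = (-4*(-4) + 3)*(-6) = (16 + 3)*(-6) = 19*(-6) = -114)
m = 0 (m = -41*(-4*1)*0*(-114) = -(-164)*0*(-114) = -41*0*(-114) = 0*(-114) = 0)
-m = -1*0 = 0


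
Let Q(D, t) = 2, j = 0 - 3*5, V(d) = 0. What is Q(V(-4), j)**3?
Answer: 8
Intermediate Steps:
j = -15 (j = 0 - 15 = -15)
Q(V(-4), j)**3 = 2**3 = 8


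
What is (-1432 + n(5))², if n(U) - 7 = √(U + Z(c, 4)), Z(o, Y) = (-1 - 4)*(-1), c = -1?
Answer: (1425 - √10)² ≈ 2.0216e+6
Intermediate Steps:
Z(o, Y) = 5 (Z(o, Y) = -5*(-1) = 5)
n(U) = 7 + √(5 + U) (n(U) = 7 + √(U + 5) = 7 + √(5 + U))
(-1432 + n(5))² = (-1432 + (7 + √(5 + 5)))² = (-1432 + (7 + √10))² = (-1425 + √10)²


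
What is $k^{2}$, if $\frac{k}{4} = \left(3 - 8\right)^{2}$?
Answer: $10000$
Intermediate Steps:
$k = 100$ ($k = 4 \left(3 - 8\right)^{2} = 4 \left(-5\right)^{2} = 4 \cdot 25 = 100$)
$k^{2} = 100^{2} = 10000$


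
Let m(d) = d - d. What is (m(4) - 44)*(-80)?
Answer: 3520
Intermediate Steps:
m(d) = 0
(m(4) - 44)*(-80) = (0 - 44)*(-80) = -44*(-80) = 3520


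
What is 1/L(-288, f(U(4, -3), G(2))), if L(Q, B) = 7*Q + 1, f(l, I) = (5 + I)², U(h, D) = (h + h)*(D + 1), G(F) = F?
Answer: -1/2015 ≈ -0.00049628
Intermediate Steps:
U(h, D) = 2*h*(1 + D) (U(h, D) = (2*h)*(1 + D) = 2*h*(1 + D))
L(Q, B) = 1 + 7*Q
1/L(-288, f(U(4, -3), G(2))) = 1/(1 + 7*(-288)) = 1/(1 - 2016) = 1/(-2015) = -1/2015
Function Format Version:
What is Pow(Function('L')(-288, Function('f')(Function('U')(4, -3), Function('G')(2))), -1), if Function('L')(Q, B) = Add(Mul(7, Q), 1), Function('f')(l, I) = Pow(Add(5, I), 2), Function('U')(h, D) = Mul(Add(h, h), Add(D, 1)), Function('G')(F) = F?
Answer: Rational(-1, 2015) ≈ -0.00049628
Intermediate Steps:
Function('U')(h, D) = Mul(2, h, Add(1, D)) (Function('U')(h, D) = Mul(Mul(2, h), Add(1, D)) = Mul(2, h, Add(1, D)))
Function('L')(Q, B) = Add(1, Mul(7, Q))
Pow(Function('L')(-288, Function('f')(Function('U')(4, -3), Function('G')(2))), -1) = Pow(Add(1, Mul(7, -288)), -1) = Pow(Add(1, -2016), -1) = Pow(-2015, -1) = Rational(-1, 2015)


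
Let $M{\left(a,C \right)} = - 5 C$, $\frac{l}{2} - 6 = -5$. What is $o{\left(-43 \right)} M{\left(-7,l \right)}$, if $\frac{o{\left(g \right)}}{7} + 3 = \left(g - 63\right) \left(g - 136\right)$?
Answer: $-1327970$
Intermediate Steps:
$l = 2$ ($l = 12 + 2 \left(-5\right) = 12 - 10 = 2$)
$o{\left(g \right)} = -21 + 7 \left(-136 + g\right) \left(-63 + g\right)$ ($o{\left(g \right)} = -21 + 7 \left(g - 63\right) \left(g - 136\right) = -21 + 7 \left(-63 + g\right) \left(-136 + g\right) = -21 + 7 \left(-136 + g\right) \left(-63 + g\right)$)
$o{\left(-43 \right)} M{\left(-7,l \right)} = \left(59955 - -59899 + 7 \left(-43\right)^{2}\right) \left(\left(-5\right) 2\right) = \left(59955 + 59899 + 7 \cdot 1849\right) \left(-10\right) = \left(59955 + 59899 + 12943\right) \left(-10\right) = 132797 \left(-10\right) = -1327970$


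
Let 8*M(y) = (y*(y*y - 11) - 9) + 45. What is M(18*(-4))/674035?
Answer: -18621/269614 ≈ -0.069065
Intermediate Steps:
M(y) = 9/2 + y*(-11 + y**2)/8 (M(y) = ((y*(y*y - 11) - 9) + 45)/8 = ((y*(y**2 - 11) - 9) + 45)/8 = ((y*(-11 + y**2) - 9) + 45)/8 = ((-9 + y*(-11 + y**2)) + 45)/8 = (36 + y*(-11 + y**2))/8 = 9/2 + y*(-11 + y**2)/8)
M(18*(-4))/674035 = (9/2 - 99*(-4)/4 + (18*(-4))**3/8)/674035 = (9/2 - 11/8*(-72) + (1/8)*(-72)**3)*(1/674035) = (9/2 + 99 + (1/8)*(-373248))*(1/674035) = (9/2 + 99 - 46656)*(1/674035) = -93105/2*1/674035 = -18621/269614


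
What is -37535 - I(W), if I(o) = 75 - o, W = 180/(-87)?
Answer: -1090750/29 ≈ -37612.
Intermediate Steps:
W = -60/29 (W = 180*(-1/87) = -60/29 ≈ -2.0690)
-37535 - I(W) = -37535 - (75 - 1*(-60/29)) = -37535 - (75 + 60/29) = -37535 - 1*2235/29 = -37535 - 2235/29 = -1090750/29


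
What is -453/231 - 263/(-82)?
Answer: 7869/6314 ≈ 1.2463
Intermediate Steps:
-453/231 - 263/(-82) = -453*1/231 - 263*(-1/82) = -151/77 + 263/82 = 7869/6314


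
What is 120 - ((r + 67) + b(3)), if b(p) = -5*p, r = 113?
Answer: -45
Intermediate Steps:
120 - ((r + 67) + b(3)) = 120 - ((113 + 67) - 5*3) = 120 - (180 - 15) = 120 - 1*165 = 120 - 165 = -45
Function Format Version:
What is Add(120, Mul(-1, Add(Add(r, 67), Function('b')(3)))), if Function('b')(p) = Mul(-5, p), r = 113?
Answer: -45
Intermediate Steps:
Add(120, Mul(-1, Add(Add(r, 67), Function('b')(3)))) = Add(120, Mul(-1, Add(Add(113, 67), Mul(-5, 3)))) = Add(120, Mul(-1, Add(180, -15))) = Add(120, Mul(-1, 165)) = Add(120, -165) = -45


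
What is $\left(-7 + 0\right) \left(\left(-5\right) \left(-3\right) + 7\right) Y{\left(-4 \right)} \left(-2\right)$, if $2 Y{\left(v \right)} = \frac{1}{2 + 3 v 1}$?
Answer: $- \frac{77}{5} \approx -15.4$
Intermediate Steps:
$Y{\left(v \right)} = \frac{1}{2 \left(2 + 3 v\right)}$ ($Y{\left(v \right)} = \frac{1}{2 \left(2 + 3 v 1\right)} = \frac{1}{2 \left(2 + 3 v\right)}$)
$\left(-7 + 0\right) \left(\left(-5\right) \left(-3\right) + 7\right) Y{\left(-4 \right)} \left(-2\right) = \left(-7 + 0\right) \left(\left(-5\right) \left(-3\right) + 7\right) \frac{1}{2 \left(2 + 3 \left(-4\right)\right)} \left(-2\right) = - 7 \left(15 + 7\right) \frac{1}{2 \left(2 - 12\right)} \left(-2\right) = \left(-7\right) 22 \frac{1}{2 \left(-10\right)} \left(-2\right) = - 154 \cdot \frac{1}{2} \left(- \frac{1}{10}\right) \left(-2\right) = \left(-154\right) \left(- \frac{1}{20}\right) \left(-2\right) = \frac{77}{10} \left(-2\right) = - \frac{77}{5}$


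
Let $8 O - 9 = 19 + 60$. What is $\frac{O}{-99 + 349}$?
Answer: $\frac{11}{250} \approx 0.044$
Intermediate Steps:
$O = 11$ ($O = \frac{9}{8} + \frac{19 + 60}{8} = \frac{9}{8} + \frac{1}{8} \cdot 79 = \frac{9}{8} + \frac{79}{8} = 11$)
$\frac{O}{-99 + 349} = \frac{1}{-99 + 349} \cdot 11 = \frac{1}{250} \cdot 11 = \frac{11}{250}$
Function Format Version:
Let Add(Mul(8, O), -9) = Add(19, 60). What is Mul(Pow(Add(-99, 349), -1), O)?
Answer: Rational(11, 250) ≈ 0.044000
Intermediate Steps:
O = 11 (O = Add(Rational(9, 8), Mul(Rational(1, 8), Add(19, 60))) = Add(Rational(9, 8), Mul(Rational(1, 8), 79)) = Add(Rational(9, 8), Rational(79, 8)) = 11)
Mul(Pow(Add(-99, 349), -1), O) = Mul(Pow(Add(-99, 349), -1), 11) = Mul(Pow(250, -1), 11) = Mul(Rational(1, 250), 11) = Rational(11, 250)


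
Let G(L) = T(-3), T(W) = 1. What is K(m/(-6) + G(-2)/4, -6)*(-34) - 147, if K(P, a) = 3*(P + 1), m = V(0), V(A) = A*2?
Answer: -549/2 ≈ -274.50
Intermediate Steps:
V(A) = 2*A
m = 0 (m = 2*0 = 0)
G(L) = 1
K(P, a) = 3 + 3*P (K(P, a) = 3*(1 + P) = 3 + 3*P)
K(m/(-6) + G(-2)/4, -6)*(-34) - 147 = (3 + 3*(0/(-6) + 1/4))*(-34) - 147 = (3 + 3*(0*(-⅙) + 1*(¼)))*(-34) - 147 = (3 + 3*(0 + ¼))*(-34) - 147 = (3 + 3*(¼))*(-34) - 147 = (3 + ¾)*(-34) - 147 = (15/4)*(-34) - 147 = -255/2 - 147 = -549/2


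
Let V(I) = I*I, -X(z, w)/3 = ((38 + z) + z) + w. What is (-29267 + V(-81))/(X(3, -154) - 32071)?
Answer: 22706/31741 ≈ 0.71535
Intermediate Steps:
X(z, w) = -114 - 6*z - 3*w (X(z, w) = -3*(((38 + z) + z) + w) = -3*((38 + 2*z) + w) = -3*(38 + w + 2*z) = -114 - 6*z - 3*w)
V(I) = I**2
(-29267 + V(-81))/(X(3, -154) - 32071) = (-29267 + (-81)**2)/((-114 - 6*3 - 3*(-154)) - 32071) = (-29267 + 6561)/((-114 - 18 + 462) - 32071) = -22706/(330 - 32071) = -22706/(-31741) = -22706*(-1/31741) = 22706/31741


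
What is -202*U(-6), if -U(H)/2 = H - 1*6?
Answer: -4848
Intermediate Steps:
U(H) = 12 - 2*H (U(H) = -2*(H - 1*6) = -2*(H - 6) = -2*(-6 + H) = 12 - 2*H)
-202*U(-6) = -202*(12 - 2*(-6)) = -202*(12 + 12) = -202*24 = -4848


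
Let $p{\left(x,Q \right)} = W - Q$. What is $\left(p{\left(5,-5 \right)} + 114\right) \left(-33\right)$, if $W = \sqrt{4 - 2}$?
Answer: $-3927 - 33 \sqrt{2} \approx -3973.7$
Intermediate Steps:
$W = \sqrt{2} \approx 1.4142$
$p{\left(x,Q \right)} = \sqrt{2} - Q$
$\left(p{\left(5,-5 \right)} + 114\right) \left(-33\right) = \left(\left(\sqrt{2} - -5\right) + 114\right) \left(-33\right) = \left(\left(\sqrt{2} + 5\right) + 114\right) \left(-33\right) = \left(\left(5 + \sqrt{2}\right) + 114\right) \left(-33\right) = \left(119 + \sqrt{2}\right) \left(-33\right) = -3927 - 33 \sqrt{2}$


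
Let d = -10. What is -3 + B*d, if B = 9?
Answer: -93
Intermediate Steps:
-3 + B*d = -3 + 9*(-10) = -3 - 90 = -93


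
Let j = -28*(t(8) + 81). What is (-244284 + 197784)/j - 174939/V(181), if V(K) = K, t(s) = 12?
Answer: -1201948/1267 ≈ -948.66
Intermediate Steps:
j = -2604 (j = -28*(12 + 81) = -28*93 = -2604)
(-244284 + 197784)/j - 174939/V(181) = (-244284 + 197784)/(-2604) - 174939/181 = -46500*(-1/2604) - 174939*1/181 = 125/7 - 174939/181 = -1201948/1267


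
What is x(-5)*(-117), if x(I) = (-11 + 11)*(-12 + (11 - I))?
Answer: 0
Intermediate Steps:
x(I) = 0 (x(I) = 0*(-1 - I) = 0)
x(-5)*(-117) = 0*(-117) = 0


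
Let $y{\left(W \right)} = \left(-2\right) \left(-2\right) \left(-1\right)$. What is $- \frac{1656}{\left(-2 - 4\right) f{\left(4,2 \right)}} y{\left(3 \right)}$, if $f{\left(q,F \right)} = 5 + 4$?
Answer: $- \frac{368}{3} \approx -122.67$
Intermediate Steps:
$f{\left(q,F \right)} = 9$
$y{\left(W \right)} = -4$ ($y{\left(W \right)} = 4 \left(-1\right) = -4$)
$- \frac{1656}{\left(-2 - 4\right) f{\left(4,2 \right)}} y{\left(3 \right)} = - \frac{1656}{\left(-2 - 4\right) 9} \left(-4\right) = - \frac{1656}{\left(-6\right) 9} \left(-4\right) = - \frac{1656}{-54} \left(-4\right) = \left(-1656\right) \left(- \frac{1}{54}\right) \left(-4\right) = \frac{92}{3} \left(-4\right) = - \frac{368}{3}$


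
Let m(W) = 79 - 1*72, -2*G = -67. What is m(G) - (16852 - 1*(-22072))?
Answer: -38917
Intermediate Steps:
G = 67/2 (G = -½*(-67) = 67/2 ≈ 33.500)
m(W) = 7 (m(W) = 79 - 72 = 7)
m(G) - (16852 - 1*(-22072)) = 7 - (16852 - 1*(-22072)) = 7 - (16852 + 22072) = 7 - 1*38924 = 7 - 38924 = -38917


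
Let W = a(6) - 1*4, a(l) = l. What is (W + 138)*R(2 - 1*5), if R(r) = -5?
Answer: -700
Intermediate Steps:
W = 2 (W = 6 - 1*4 = 6 - 4 = 2)
(W + 138)*R(2 - 1*5) = (2 + 138)*(-5) = 140*(-5) = -700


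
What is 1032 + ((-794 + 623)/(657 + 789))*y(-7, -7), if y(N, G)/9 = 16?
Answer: 244608/241 ≈ 1015.0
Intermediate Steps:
y(N, G) = 144 (y(N, G) = 9*16 = 144)
1032 + ((-794 + 623)/(657 + 789))*y(-7, -7) = 1032 + ((-794 + 623)/(657 + 789))*144 = 1032 - 171/1446*144 = 1032 - 171*1/1446*144 = 1032 - 57/482*144 = 1032 - 4104/241 = 244608/241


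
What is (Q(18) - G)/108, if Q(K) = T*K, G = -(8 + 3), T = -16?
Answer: -277/108 ≈ -2.5648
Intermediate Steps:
G = -11 (G = -1*11 = -11)
Q(K) = -16*K
(Q(18) - G)/108 = (-16*18 - 1*(-11))/108 = (-288 + 11)*(1/108) = -277*1/108 = -277/108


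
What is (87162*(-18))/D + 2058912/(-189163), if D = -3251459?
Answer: -6397687095300/615055738817 ≈ -10.402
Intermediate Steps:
(87162*(-18))/D + 2058912/(-189163) = (87162*(-18))/(-3251459) + 2058912/(-189163) = -1568916*(-1/3251459) + 2058912*(-1/189163) = 1568916/3251459 - 2058912/189163 = -6397687095300/615055738817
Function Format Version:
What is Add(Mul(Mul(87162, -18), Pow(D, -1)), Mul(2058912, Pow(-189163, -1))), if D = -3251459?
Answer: Rational(-6397687095300, 615055738817) ≈ -10.402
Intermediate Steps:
Add(Mul(Mul(87162, -18), Pow(D, -1)), Mul(2058912, Pow(-189163, -1))) = Add(Mul(Mul(87162, -18), Pow(-3251459, -1)), Mul(2058912, Pow(-189163, -1))) = Add(Mul(-1568916, Rational(-1, 3251459)), Mul(2058912, Rational(-1, 189163))) = Add(Rational(1568916, 3251459), Rational(-2058912, 189163)) = Rational(-6397687095300, 615055738817)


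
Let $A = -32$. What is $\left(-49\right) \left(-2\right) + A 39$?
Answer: $-1150$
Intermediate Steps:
$\left(-49\right) \left(-2\right) + A 39 = \left(-49\right) \left(-2\right) - 1248 = 98 - 1248 = -1150$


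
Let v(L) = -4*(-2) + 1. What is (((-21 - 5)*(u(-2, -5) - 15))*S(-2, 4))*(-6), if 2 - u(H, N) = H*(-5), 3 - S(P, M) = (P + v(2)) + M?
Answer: 28704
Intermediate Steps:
v(L) = 9 (v(L) = 8 + 1 = 9)
S(P, M) = -6 - M - P (S(P, M) = 3 - ((P + 9) + M) = 3 - ((9 + P) + M) = 3 - (9 + M + P) = 3 + (-9 - M - P) = -6 - M - P)
u(H, N) = 2 + 5*H (u(H, N) = 2 - H*(-5) = 2 - (-5)*H = 2 + 5*H)
(((-21 - 5)*(u(-2, -5) - 15))*S(-2, 4))*(-6) = (((-21 - 5)*((2 + 5*(-2)) - 15))*(-6 - 1*4 - 1*(-2)))*(-6) = ((-26*((2 - 10) - 15))*(-6 - 4 + 2))*(-6) = (-26*(-8 - 15)*(-8))*(-6) = (-26*(-23)*(-8))*(-6) = (598*(-8))*(-6) = -4784*(-6) = 28704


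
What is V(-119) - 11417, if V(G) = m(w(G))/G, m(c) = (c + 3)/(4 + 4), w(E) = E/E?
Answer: -2717247/238 ≈ -11417.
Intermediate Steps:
w(E) = 1
m(c) = 3/8 + c/8 (m(c) = (3 + c)/8 = (3 + c)*(1/8) = 3/8 + c/8)
V(G) = 1/(2*G) (V(G) = (3/8 + (1/8)*1)/G = (3/8 + 1/8)/G = 1/(2*G))
V(-119) - 11417 = (1/2)/(-119) - 11417 = (1/2)*(-1/119) - 11417 = -1/238 - 11417 = -2717247/238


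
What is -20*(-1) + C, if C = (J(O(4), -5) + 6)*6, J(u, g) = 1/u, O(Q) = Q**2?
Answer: 451/8 ≈ 56.375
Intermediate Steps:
C = 291/8 (C = (1/(4**2) + 6)*6 = (1/16 + 6)*6 = (97/16)*6 = 291/8 ≈ 36.375)
-20*(-1) + C = -20*(-1) + 291/8 = 20 + 291/8 = 451/8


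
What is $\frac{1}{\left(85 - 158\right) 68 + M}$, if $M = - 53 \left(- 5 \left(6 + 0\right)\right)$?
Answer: $- \frac{1}{3374} \approx -0.00029638$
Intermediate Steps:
$M = 1590$ ($M = - 53 \left(\left(-5\right) 6\right) = \left(-53\right) \left(-30\right) = 1590$)
$\frac{1}{\left(85 - 158\right) 68 + M} = \frac{1}{\left(85 - 158\right) 68 + 1590} = \frac{1}{\left(-73\right) 68 + 1590} = \frac{1}{-4964 + 1590} = \frac{1}{-3374} = - \frac{1}{3374}$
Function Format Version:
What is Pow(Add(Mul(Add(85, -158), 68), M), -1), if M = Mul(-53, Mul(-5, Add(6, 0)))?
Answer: Rational(-1, 3374) ≈ -0.00029638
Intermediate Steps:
M = 1590 (M = Mul(-53, Mul(-5, 6)) = Mul(-53, -30) = 1590)
Pow(Add(Mul(Add(85, -158), 68), M), -1) = Pow(Add(Mul(Add(85, -158), 68), 1590), -1) = Pow(Add(Mul(-73, 68), 1590), -1) = Pow(Add(-4964, 1590), -1) = Pow(-3374, -1) = Rational(-1, 3374)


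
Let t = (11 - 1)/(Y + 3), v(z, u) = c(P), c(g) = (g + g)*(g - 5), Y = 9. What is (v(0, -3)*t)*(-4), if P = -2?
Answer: -280/3 ≈ -93.333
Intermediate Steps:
c(g) = 2*g*(-5 + g) (c(g) = (2*g)*(-5 + g) = 2*g*(-5 + g))
v(z, u) = 28 (v(z, u) = 2*(-2)*(-5 - 2) = 2*(-2)*(-7) = 28)
t = ⅚ (t = (11 - 1)/(9 + 3) = 10/12 = 10*(1/12) = ⅚ ≈ 0.83333)
(v(0, -3)*t)*(-4) = (28*(⅚))*(-4) = (70/3)*(-4) = -280/3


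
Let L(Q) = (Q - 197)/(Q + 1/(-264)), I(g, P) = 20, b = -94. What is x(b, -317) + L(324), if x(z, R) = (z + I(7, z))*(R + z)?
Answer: 2601495018/85535 ≈ 30414.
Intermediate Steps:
x(z, R) = (20 + z)*(R + z) (x(z, R) = (z + 20)*(R + z) = (20 + z)*(R + z))
L(Q) = (-197 + Q)/(-1/264 + Q) (L(Q) = (-197 + Q)/(Q - 1/264) = (-197 + Q)/(-1/264 + Q))
x(b, -317) + L(324) = ((-94)**2 + 20*(-317) + 20*(-94) - 317*(-94)) + 264*(-197 + 324)/(-1 + 264*324) = (8836 - 6340 - 1880 + 29798) + 264*127/(-1 + 85536) = 30414 + 264*127/85535 = 30414 + 264*(1/85535)*127 = 30414 + 33528/85535 = 2601495018/85535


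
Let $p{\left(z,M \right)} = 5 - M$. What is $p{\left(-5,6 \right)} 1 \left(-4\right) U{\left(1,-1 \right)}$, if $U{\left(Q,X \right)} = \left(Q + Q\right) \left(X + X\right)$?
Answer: $-16$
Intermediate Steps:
$U{\left(Q,X \right)} = 4 Q X$ ($U{\left(Q,X \right)} = 2 Q 2 X = 4 Q X$)
$p{\left(-5,6 \right)} 1 \left(-4\right) U{\left(1,-1 \right)} = \left(5 - 6\right) 1 \left(-4\right) 4 \cdot 1 \left(-1\right) = \left(5 - 6\right) \left(-4\right) \left(-4\right) = \left(-1\right) \left(-4\right) \left(-4\right) = 4 \left(-4\right) = -16$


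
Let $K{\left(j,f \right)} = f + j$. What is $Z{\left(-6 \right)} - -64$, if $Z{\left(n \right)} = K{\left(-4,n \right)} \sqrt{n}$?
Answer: $64 - 10 i \sqrt{6} \approx 64.0 - 24.495 i$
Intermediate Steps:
$Z{\left(n \right)} = \sqrt{n} \left(-4 + n\right)$ ($Z{\left(n \right)} = \left(n - 4\right) \sqrt{n} = \left(-4 + n\right) \sqrt{n} = \sqrt{n} \left(-4 + n\right)$)
$Z{\left(-6 \right)} - -64 = \sqrt{-6} \left(-4 - 6\right) - -64 = i \sqrt{6} \left(-10\right) + 64 = - 10 i \sqrt{6} + 64 = 64 - 10 i \sqrt{6}$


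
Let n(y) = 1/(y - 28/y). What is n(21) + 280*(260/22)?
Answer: 2147633/649 ≈ 3309.1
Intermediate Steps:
n(21) + 280*(260/22) = 21/(-28 + 21²) + 280*(260/22) = 21/(-28 + 441) + 280*(260*(1/22)) = 21/413 + 280*(130/11) = 21*(1/413) + 36400/11 = 3/59 + 36400/11 = 2147633/649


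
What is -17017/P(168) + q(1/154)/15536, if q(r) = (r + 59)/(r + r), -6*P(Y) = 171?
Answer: 1058022407/1771104 ≈ 597.38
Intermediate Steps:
P(Y) = -57/2 (P(Y) = -⅙*171 = -57/2)
q(r) = (59 + r)/(2*r) (q(r) = (59 + r)/((2*r)) = (59 + r)*(1/(2*r)) = (59 + r)/(2*r))
-17017/P(168) + q(1/154)/15536 = -17017/(-57/2) + ((59 + 1/154)/(2*(1/154)))/15536 = -17017*(-2/57) + ((59 + 1/154)/(2*(1/154)))*(1/15536) = 34034/57 + ((½)*154*(9087/154))*(1/15536) = 34034/57 + (9087/2)*(1/15536) = 34034/57 + 9087/31072 = 1058022407/1771104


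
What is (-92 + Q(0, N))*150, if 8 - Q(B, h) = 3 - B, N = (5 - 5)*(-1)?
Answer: -13050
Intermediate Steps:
N = 0 (N = 0*(-1) = 0)
Q(B, h) = 5 + B (Q(B, h) = 8 - (3 - B) = 8 + (-3 + B) = 5 + B)
(-92 + Q(0, N))*150 = (-92 + (5 + 0))*150 = (-92 + 5)*150 = -87*150 = -13050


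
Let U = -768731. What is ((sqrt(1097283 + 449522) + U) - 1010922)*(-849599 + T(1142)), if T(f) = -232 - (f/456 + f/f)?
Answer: 344829599753351/228 - 193762267*sqrt(1546805)/228 ≈ 1.5114e+12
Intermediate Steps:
T(f) = -233 - f/456 (T(f) = -232 - (f*(1/456) + 1) = -232 - (f/456 + 1) = -232 - (1 + f/456) = -232 + (-1 - f/456) = -233 - f/456)
((sqrt(1097283 + 449522) + U) - 1010922)*(-849599 + T(1142)) = ((sqrt(1097283 + 449522) - 768731) - 1010922)*(-849599 + (-233 - 1/456*1142)) = ((sqrt(1546805) - 768731) - 1010922)*(-849599 + (-233 - 571/228)) = ((-768731 + sqrt(1546805)) - 1010922)*(-849599 - 53695/228) = (-1779653 + sqrt(1546805))*(-193762267/228) = 344829599753351/228 - 193762267*sqrt(1546805)/228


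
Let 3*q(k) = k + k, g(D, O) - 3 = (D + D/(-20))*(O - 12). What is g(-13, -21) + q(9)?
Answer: 8331/20 ≈ 416.55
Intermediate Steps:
g(D, O) = 3 + 19*D*(-12 + O)/20 (g(D, O) = 3 + (D + D/(-20))*(O - 12) = 3 + (D + D*(-1/20))*(-12 + O) = 3 + (D - D/20)*(-12 + O) = 3 + (19*D/20)*(-12 + O) = 3 + 19*D*(-12 + O)/20)
q(k) = 2*k/3 (q(k) = (k + k)/3 = (2*k)/3 = 2*k/3)
g(-13, -21) + q(9) = (3 - 57/5*(-13) + (19/20)*(-13)*(-21)) + (⅔)*9 = (3 + 741/5 + 5187/20) + 6 = 8211/20 + 6 = 8331/20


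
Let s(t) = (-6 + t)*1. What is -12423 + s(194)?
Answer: -12235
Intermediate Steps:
s(t) = -6 + t
-12423 + s(194) = -12423 + (-6 + 194) = -12423 + 188 = -12235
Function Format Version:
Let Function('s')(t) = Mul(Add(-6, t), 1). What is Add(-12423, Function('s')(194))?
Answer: -12235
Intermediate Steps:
Function('s')(t) = Add(-6, t)
Add(-12423, Function('s')(194)) = Add(-12423, Add(-6, 194)) = Add(-12423, 188) = -12235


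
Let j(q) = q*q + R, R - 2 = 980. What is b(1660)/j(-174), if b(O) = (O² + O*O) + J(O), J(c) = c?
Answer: 2756430/15629 ≈ 176.37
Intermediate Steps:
R = 982 (R = 2 + 980 = 982)
b(O) = O + 2*O² (b(O) = (O² + O*O) + O = (O² + O²) + O = 2*O² + O = O + 2*O²)
j(q) = 982 + q² (j(q) = q*q + 982 = q² + 982 = 982 + q²)
b(1660)/j(-174) = (1660*(1 + 2*1660))/(982 + (-174)²) = (1660*(1 + 3320))/(982 + 30276) = (1660*3321)/31258 = 5512860*(1/31258) = 2756430/15629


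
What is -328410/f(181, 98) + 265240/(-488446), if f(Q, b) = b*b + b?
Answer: -646761545/18805171 ≈ -34.393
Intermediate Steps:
f(Q, b) = b + b² (f(Q, b) = b² + b = b + b²)
-328410/f(181, 98) + 265240/(-488446) = -328410*1/(98*(1 + 98)) + 265240/(-488446) = -328410/(98*99) + 265240*(-1/488446) = -328410/9702 - 132620/244223 = -328410*1/9702 - 132620/244223 = -18245/539 - 132620/244223 = -646761545/18805171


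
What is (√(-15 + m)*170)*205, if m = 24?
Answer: 104550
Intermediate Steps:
(√(-15 + m)*170)*205 = (√(-15 + 24)*170)*205 = (√9*170)*205 = (3*170)*205 = 510*205 = 104550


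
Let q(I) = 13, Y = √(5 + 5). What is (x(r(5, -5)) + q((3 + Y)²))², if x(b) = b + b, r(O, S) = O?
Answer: 529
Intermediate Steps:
Y = √10 ≈ 3.1623
x(b) = 2*b
(x(r(5, -5)) + q((3 + Y)²))² = (2*5 + 13)² = (10 + 13)² = 23² = 529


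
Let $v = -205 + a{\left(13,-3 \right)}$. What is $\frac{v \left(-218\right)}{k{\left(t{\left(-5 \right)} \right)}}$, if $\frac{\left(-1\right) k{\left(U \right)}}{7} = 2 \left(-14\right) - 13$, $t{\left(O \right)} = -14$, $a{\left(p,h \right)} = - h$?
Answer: $\frac{44036}{287} \approx 153.44$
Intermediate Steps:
$v = -202$ ($v = -205 - -3 = -205 + 3 = -202$)
$k{\left(U \right)} = 287$ ($k{\left(U \right)} = - 7 \left(2 \left(-14\right) - 13\right) = - 7 \left(-28 - 13\right) = \left(-7\right) \left(-41\right) = 287$)
$\frac{v \left(-218\right)}{k{\left(t{\left(-5 \right)} \right)}} = \frac{\left(-202\right) \left(-218\right)}{287} = 44036 \cdot \frac{1}{287} = \frac{44036}{287}$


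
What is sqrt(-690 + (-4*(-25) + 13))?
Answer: I*sqrt(577) ≈ 24.021*I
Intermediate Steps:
sqrt(-690 + (-4*(-25) + 13)) = sqrt(-690 + (100 + 13)) = sqrt(-690 + 113) = sqrt(-577) = I*sqrt(577)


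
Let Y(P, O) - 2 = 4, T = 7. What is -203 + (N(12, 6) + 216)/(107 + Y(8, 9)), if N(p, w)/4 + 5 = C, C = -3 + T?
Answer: -22727/113 ≈ -201.12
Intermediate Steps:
Y(P, O) = 6 (Y(P, O) = 2 + 4 = 6)
C = 4 (C = -3 + 7 = 4)
N(p, w) = -4 (N(p, w) = -20 + 4*4 = -20 + 16 = -4)
-203 + (N(12, 6) + 216)/(107 + Y(8, 9)) = -203 + (-4 + 216)/(107 + 6) = -203 + 212/113 = -22727/113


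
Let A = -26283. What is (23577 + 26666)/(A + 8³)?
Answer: -50243/25771 ≈ -1.9496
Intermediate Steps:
(23577 + 26666)/(A + 8³) = (23577 + 26666)/(-26283 + 8³) = 50243/(-26283 + 512) = 50243/(-25771) = 50243*(-1/25771) = -50243/25771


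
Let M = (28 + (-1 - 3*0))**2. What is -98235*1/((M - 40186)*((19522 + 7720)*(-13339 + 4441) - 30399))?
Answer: -2183/212567761439 ≈ -1.0270e-8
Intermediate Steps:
M = 729 (M = (28 + (-1 + 0))**2 = (28 - 1)**2 = 27**2 = 729)
-98235*1/((M - 40186)*((19522 + 7720)*(-13339 + 4441) - 30399)) = -98235*1/((729 - 40186)*((19522 + 7720)*(-13339 + 4441) - 30399)) = -98235*(-1/(39457*(27242*(-8898) - 30399))) = -98235*(-1/(39457*(-242399316 - 30399))) = -98235/((-39457*(-242429715))) = -98235/9565549264755 = -98235*1/9565549264755 = -2183/212567761439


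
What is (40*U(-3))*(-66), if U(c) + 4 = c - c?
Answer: 10560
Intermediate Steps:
U(c) = -4 (U(c) = -4 + (c - c) = -4 + 0 = -4)
(40*U(-3))*(-66) = (40*(-4))*(-66) = -160*(-66) = 10560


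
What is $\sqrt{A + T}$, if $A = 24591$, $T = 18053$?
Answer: $2 \sqrt{10661} \approx 206.5$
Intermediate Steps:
$\sqrt{A + T} = \sqrt{24591 + 18053} = \sqrt{42644} = 2 \sqrt{10661}$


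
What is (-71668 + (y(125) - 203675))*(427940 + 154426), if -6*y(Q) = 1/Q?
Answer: -20043800289311/125 ≈ -1.6035e+11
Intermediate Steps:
y(Q) = -1/(6*Q)
(-71668 + (y(125) - 203675))*(427940 + 154426) = (-71668 + (-1/6/125 - 203675))*(427940 + 154426) = (-71668 + (-1/6*1/125 - 203675))*582366 = (-71668 + (-1/750 - 203675))*582366 = (-71668 - 152756251/750)*582366 = -206507251/750*582366 = -20043800289311/125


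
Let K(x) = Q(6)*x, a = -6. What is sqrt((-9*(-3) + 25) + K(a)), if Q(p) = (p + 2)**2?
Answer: 2*I*sqrt(83) ≈ 18.221*I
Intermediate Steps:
Q(p) = (2 + p)**2
K(x) = 64*x (K(x) = (2 + 6)**2*x = 8**2*x = 64*x)
sqrt((-9*(-3) + 25) + K(a)) = sqrt((-9*(-3) + 25) + 64*(-6)) = sqrt((27 + 25) - 384) = sqrt(52 - 384) = sqrt(-332) = 2*I*sqrt(83)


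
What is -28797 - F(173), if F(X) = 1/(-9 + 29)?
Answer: -575941/20 ≈ -28797.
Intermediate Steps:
F(X) = 1/20
-28797 - F(173) = -28797 - 1*1/20 = -28797 - 1/20 = -575941/20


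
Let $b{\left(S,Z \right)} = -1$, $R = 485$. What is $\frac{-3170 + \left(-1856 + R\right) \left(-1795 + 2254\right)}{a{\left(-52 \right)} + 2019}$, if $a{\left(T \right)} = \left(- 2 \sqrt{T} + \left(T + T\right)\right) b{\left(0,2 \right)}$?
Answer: $- \frac{1342710457}{4507337} + \frac{2529836 i \sqrt{13}}{4507337} \approx -297.89 + 2.0237 i$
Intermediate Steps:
$a{\left(T \right)} = - 2 T + 2 \sqrt{T}$ ($a{\left(T \right)} = \left(- 2 \sqrt{T} + \left(T + T\right)\right) \left(-1\right) = \left(- 2 \sqrt{T} + 2 T\right) \left(-1\right) = - 2 T + 2 \sqrt{T}$)
$\frac{-3170 + \left(-1856 + R\right) \left(-1795 + 2254\right)}{a{\left(-52 \right)} + 2019} = \frac{-3170 + \left(-1856 + 485\right) \left(-1795 + 2254\right)}{\left(\left(-2\right) \left(-52\right) + 2 \sqrt{-52}\right) + 2019} = \frac{-3170 - 629289}{\left(104 + 2 \cdot 2 i \sqrt{13}\right) + 2019} = \frac{-3170 - 629289}{\left(104 + 4 i \sqrt{13}\right) + 2019} = - \frac{632459}{2123 + 4 i \sqrt{13}}$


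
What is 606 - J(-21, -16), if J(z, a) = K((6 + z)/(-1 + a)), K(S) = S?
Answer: 10287/17 ≈ 605.12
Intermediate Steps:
J(z, a) = (6 + z)/(-1 + a)
606 - J(-21, -16) = 606 - (6 - 21)/(-1 - 16) = 606 - (-15)/(-17) = 606 - (-1)*(-15)/17 = 606 - 1*15/17 = 606 - 15/17 = 10287/17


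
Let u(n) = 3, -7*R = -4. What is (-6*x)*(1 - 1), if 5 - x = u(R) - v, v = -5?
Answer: 0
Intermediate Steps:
R = 4/7 (R = -⅐*(-4) = 4/7 ≈ 0.57143)
x = -3 (x = 5 - (3 - 1*(-5)) = 5 - (3 + 5) = 5 - 1*8 = 5 - 8 = -3)
(-6*x)*(1 - 1) = (-6*(-3))*(1 - 1) = 18*0 = 0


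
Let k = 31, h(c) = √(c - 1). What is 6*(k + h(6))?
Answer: 186 + 6*√5 ≈ 199.42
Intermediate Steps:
h(c) = √(-1 + c)
6*(k + h(6)) = 6*(31 + √(-1 + 6)) = 6*(31 + √5) = 186 + 6*√5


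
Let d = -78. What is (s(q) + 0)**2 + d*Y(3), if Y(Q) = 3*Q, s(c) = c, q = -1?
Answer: -701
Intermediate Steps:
(s(q) + 0)**2 + d*Y(3) = (-1 + 0)**2 - 234*3 = (-1)**2 - 78*9 = 1 - 702 = -701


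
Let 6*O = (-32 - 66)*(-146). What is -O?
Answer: -7154/3 ≈ -2384.7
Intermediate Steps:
O = 7154/3 (O = ((-32 - 66)*(-146))/6 = (-98*(-146))/6 = (⅙)*14308 = 7154/3 ≈ 2384.7)
-O = -1*7154/3 = -7154/3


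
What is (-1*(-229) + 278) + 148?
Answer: 655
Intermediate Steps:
(-1*(-229) + 278) + 148 = (229 + 278) + 148 = 507 + 148 = 655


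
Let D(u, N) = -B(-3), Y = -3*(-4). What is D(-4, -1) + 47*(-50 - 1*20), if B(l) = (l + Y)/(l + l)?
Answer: -6577/2 ≈ -3288.5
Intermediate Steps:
Y = 12
B(l) = (12 + l)/(2*l) (B(l) = (l + 12)/(l + l) = (12 + l)/((2*l)) = (12 + l)*(1/(2*l)) = (12 + l)/(2*l))
D(u, N) = 3/2 (D(u, N) = -(12 - 3)/(2*(-3)) = -(-1)*9/(2*3) = -1*(-3/2) = 3/2)
D(-4, -1) + 47*(-50 - 1*20) = 3/2 + 47*(-50 - 1*20) = 3/2 + 47*(-50 - 20) = 3/2 + 47*(-70) = 3/2 - 3290 = -6577/2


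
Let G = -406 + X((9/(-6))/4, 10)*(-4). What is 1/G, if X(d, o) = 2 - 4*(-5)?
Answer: -1/494 ≈ -0.0020243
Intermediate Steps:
X(d, o) = 22 (X(d, o) = 2 + 20 = 22)
G = -494 (G = -406 + 22*(-4) = -406 - 88 = -494)
1/G = 1/(-494) = -1/494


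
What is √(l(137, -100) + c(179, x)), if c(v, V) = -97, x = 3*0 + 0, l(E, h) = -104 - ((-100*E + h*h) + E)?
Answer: 41*√2 ≈ 57.983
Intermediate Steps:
l(E, h) = -104 - h² + 99*E (l(E, h) = -104 - ((-100*E + h²) + E) = -104 - ((h² - 100*E) + E) = -104 - (h² - 99*E) = -104 + (-h² + 99*E) = -104 - h² + 99*E)
x = 0 (x = 0 + 0 = 0)
√(l(137, -100) + c(179, x)) = √((-104 - 1*(-100)² + 99*137) - 97) = √((-104 - 1*10000 + 13563) - 97) = √((-104 - 10000 + 13563) - 97) = √(3459 - 97) = √3362 = 41*√2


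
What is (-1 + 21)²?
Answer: 400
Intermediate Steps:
(-1 + 21)² = 20² = 400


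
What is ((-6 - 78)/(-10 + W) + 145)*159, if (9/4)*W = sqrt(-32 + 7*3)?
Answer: 50405385/2069 + 120204*I*sqrt(11)/2069 ≈ 24362.0 + 192.69*I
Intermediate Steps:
W = 4*I*sqrt(11)/9 (W = 4*sqrt(-32 + 7*3)/9 = 4*sqrt(-32 + 21)/9 = 4*sqrt(-11)/9 = 4*(I*sqrt(11))/9 = 4*I*sqrt(11)/9 ≈ 1.4741*I)
((-6 - 78)/(-10 + W) + 145)*159 = ((-6 - 78)/(-10 + 4*I*sqrt(11)/9) + 145)*159 = (-84/(-10 + 4*I*sqrt(11)/9) + 145)*159 = (145 - 84/(-10 + 4*I*sqrt(11)/9))*159 = 23055 - 13356/(-10 + 4*I*sqrt(11)/9)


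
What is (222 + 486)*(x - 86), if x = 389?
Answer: 214524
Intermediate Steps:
(222 + 486)*(x - 86) = (222 + 486)*(389 - 86) = 708*303 = 214524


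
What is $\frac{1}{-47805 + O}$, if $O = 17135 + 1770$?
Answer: $- \frac{1}{28900} \approx -3.4602 \cdot 10^{-5}$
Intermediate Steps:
$O = 18905$
$\frac{1}{-47805 + O} = \frac{1}{-47805 + 18905} = \frac{1}{-28900} = - \frac{1}{28900}$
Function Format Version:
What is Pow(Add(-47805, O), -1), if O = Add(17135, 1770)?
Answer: Rational(-1, 28900) ≈ -3.4602e-5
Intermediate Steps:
O = 18905
Pow(Add(-47805, O), -1) = Pow(Add(-47805, 18905), -1) = Pow(-28900, -1) = Rational(-1, 28900)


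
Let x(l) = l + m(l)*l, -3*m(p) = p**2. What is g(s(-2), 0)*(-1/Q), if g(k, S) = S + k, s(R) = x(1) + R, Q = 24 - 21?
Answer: 4/9 ≈ 0.44444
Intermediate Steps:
m(p) = -p**2/3
x(l) = l - l**3/3 (x(l) = l + (-l**2/3)*l = l - l**3/3)
Q = 3
s(R) = 2/3 + R (s(R) = (1 - 1/3*1**3) + R = (1 - 1/3*1) + R = (1 - 1/3) + R = 2/3 + R)
g(s(-2), 0)*(-1/Q) = (0 + (2/3 - 2))*(-1/3) = (0 - 4/3)*(-1*1/3) = -4/3*(-1/3) = 4/9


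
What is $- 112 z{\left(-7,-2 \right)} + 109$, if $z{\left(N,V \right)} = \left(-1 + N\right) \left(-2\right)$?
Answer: $-1683$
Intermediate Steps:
$z{\left(N,V \right)} = 2 - 2 N$
$- 112 z{\left(-7,-2 \right)} + 109 = - 112 \left(2 - -14\right) + 109 = - 112 \left(2 + 14\right) + 109 = \left(-112\right) 16 + 109 = -1792 + 109 = -1683$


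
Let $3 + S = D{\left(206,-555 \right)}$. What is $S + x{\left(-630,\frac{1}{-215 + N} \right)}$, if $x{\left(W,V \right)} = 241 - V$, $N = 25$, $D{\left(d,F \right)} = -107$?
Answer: $\frac{24891}{190} \approx 131.01$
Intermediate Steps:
$S = -110$ ($S = -3 - 107 = -110$)
$S + x{\left(-630,\frac{1}{-215 + N} \right)} = -110 + \left(241 - \frac{1}{-215 + 25}\right) = -110 + \left(241 - \frac{1}{-190}\right) = -110 + \left(241 - - \frac{1}{190}\right) = -110 + \left(241 + \frac{1}{190}\right) = -110 + \frac{45791}{190} = \frac{24891}{190}$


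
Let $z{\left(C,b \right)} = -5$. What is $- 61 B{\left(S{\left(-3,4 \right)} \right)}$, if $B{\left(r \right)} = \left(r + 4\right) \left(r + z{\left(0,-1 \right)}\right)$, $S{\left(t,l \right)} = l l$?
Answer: $-13420$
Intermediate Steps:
$S{\left(t,l \right)} = l^{2}$
$B{\left(r \right)} = \left(-5 + r\right) \left(4 + r\right)$ ($B{\left(r \right)} = \left(r + 4\right) \left(r - 5\right) = \left(4 + r\right) \left(-5 + r\right) = \left(-5 + r\right) \left(4 + r\right)$)
$- 61 B{\left(S{\left(-3,4 \right)} \right)} = - 61 \left(-20 + \left(4^{2}\right)^{2} - 4^{2}\right) = - 61 \left(-20 + 16^{2} - 16\right) = - 61 \left(-20 + 256 - 16\right) = \left(-61\right) 220 = -13420$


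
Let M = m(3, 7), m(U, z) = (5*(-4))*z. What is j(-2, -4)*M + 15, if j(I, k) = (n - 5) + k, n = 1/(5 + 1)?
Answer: 3755/3 ≈ 1251.7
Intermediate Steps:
n = ⅙ (n = 1/6 = ⅙ ≈ 0.16667)
m(U, z) = -20*z
j(I, k) = -29/6 + k (j(I, k) = (⅙ - 5) + k = -29/6 + k)
M = -140 (M = -20*7 = -140)
j(-2, -4)*M + 15 = (-29/6 - 4)*(-140) + 15 = -53/6*(-140) + 15 = 3710/3 + 15 = 3755/3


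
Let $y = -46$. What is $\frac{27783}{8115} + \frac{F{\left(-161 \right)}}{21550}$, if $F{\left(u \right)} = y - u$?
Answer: $\frac{1599085}{466342} \approx 3.429$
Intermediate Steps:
$F{\left(u \right)} = -46 - u$
$\frac{27783}{8115} + \frac{F{\left(-161 \right)}}{21550} = \frac{27783}{8115} + \frac{-46 - -161}{21550} = 27783 \cdot \frac{1}{8115} + \left(-46 + 161\right) \frac{1}{21550} = \frac{9261}{2705} + 115 \cdot \frac{1}{21550} = \frac{9261}{2705} + \frac{23}{4310} = \frac{1599085}{466342}$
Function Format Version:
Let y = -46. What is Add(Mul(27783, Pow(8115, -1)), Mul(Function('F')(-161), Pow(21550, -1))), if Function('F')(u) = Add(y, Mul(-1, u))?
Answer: Rational(1599085, 466342) ≈ 3.4290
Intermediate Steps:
Function('F')(u) = Add(-46, Mul(-1, u))
Add(Mul(27783, Pow(8115, -1)), Mul(Function('F')(-161), Pow(21550, -1))) = Add(Mul(27783, Pow(8115, -1)), Mul(Add(-46, Mul(-1, -161)), Pow(21550, -1))) = Add(Mul(27783, Rational(1, 8115)), Mul(Add(-46, 161), Rational(1, 21550))) = Add(Rational(9261, 2705), Mul(115, Rational(1, 21550))) = Add(Rational(9261, 2705), Rational(23, 4310)) = Rational(1599085, 466342)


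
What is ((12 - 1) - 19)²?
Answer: 64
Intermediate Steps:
((12 - 1) - 19)² = (11 - 19)² = (-8)² = 64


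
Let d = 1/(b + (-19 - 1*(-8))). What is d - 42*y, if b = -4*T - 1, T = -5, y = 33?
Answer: -11087/8 ≈ -1385.9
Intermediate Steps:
b = 19 (b = -4*(-5) - 1 = 20 - 1 = 19)
d = ⅛ (d = 1/(19 + (-19 - 1*(-8))) = 1/(19 + (-19 + 8)) = 1/(19 - 11) = 1/8 = ⅛ ≈ 0.12500)
d - 42*y = ⅛ - 42*33 = ⅛ - 1386 = -11087/8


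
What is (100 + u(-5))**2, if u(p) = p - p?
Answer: 10000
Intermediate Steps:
u(p) = 0
(100 + u(-5))**2 = (100 + 0)**2 = 100**2 = 10000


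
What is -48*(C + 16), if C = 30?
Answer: -2208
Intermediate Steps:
-48*(C + 16) = -48*(30 + 16) = -48*46 = -2208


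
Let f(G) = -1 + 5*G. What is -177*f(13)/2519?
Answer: -11328/2519 ≈ -4.4970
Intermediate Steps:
-177*f(13)/2519 = -177*(-1 + 5*13)/2519 = -177*(-1 + 65)/2519 = -11328/2519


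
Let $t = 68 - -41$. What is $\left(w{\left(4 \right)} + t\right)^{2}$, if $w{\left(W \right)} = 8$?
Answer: $13689$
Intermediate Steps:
$t = 109$ ($t = 68 + 41 = 109$)
$\left(w{\left(4 \right)} + t\right)^{2} = \left(8 + 109\right)^{2} = 117^{2} = 13689$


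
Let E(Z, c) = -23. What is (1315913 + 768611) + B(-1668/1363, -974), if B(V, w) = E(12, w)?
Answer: 2084501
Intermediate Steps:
B(V, w) = -23
(1315913 + 768611) + B(-1668/1363, -974) = (1315913 + 768611) - 23 = 2084524 - 23 = 2084501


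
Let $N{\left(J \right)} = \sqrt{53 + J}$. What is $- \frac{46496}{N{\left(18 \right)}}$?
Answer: $- \frac{46496 \sqrt{71}}{71} \approx -5518.1$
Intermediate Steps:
$- \frac{46496}{N{\left(18 \right)}} = - \frac{46496}{\sqrt{53 + 18}} = - \frac{46496}{\sqrt{71}} = - 46496 \frac{\sqrt{71}}{71} = - \frac{46496 \sqrt{71}}{71}$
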